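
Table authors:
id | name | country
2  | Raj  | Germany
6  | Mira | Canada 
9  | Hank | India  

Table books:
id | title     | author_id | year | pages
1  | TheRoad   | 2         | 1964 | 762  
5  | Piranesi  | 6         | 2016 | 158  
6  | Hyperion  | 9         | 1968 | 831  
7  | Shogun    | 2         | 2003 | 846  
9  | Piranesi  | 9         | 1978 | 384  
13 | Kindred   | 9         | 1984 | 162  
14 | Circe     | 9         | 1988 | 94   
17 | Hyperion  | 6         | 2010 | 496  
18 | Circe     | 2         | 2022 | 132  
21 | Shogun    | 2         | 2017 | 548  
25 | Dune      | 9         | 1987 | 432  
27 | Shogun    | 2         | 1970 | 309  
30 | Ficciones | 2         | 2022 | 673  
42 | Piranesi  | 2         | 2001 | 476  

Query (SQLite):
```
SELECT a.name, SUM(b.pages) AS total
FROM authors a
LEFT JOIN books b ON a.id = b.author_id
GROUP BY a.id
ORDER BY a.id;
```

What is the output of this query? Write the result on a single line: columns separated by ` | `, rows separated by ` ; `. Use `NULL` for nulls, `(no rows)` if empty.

Raj | 3746 ; Mira | 654 ; Hank | 1903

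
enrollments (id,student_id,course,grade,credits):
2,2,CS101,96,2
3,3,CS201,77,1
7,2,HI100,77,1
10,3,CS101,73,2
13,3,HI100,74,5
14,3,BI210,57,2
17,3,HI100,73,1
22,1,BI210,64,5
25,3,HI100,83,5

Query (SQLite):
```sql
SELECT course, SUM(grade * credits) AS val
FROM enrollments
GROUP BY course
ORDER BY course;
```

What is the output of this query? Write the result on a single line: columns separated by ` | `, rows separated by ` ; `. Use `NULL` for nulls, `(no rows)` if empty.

BI210 | 434 ; CS101 | 338 ; CS201 | 77 ; HI100 | 935

For each row compute grade * credits.
Group by course; take SUM of the expression per group.
  BI210: ids {14, 22} → SUM(grade * credits)=434
  CS101: ids {2, 10} → SUM(grade * credits)=338
  CS201: ids {3} → SUM(grade * credits)=77
  HI100: ids {7, 13, 17, 25} → SUM(grade * credits)=935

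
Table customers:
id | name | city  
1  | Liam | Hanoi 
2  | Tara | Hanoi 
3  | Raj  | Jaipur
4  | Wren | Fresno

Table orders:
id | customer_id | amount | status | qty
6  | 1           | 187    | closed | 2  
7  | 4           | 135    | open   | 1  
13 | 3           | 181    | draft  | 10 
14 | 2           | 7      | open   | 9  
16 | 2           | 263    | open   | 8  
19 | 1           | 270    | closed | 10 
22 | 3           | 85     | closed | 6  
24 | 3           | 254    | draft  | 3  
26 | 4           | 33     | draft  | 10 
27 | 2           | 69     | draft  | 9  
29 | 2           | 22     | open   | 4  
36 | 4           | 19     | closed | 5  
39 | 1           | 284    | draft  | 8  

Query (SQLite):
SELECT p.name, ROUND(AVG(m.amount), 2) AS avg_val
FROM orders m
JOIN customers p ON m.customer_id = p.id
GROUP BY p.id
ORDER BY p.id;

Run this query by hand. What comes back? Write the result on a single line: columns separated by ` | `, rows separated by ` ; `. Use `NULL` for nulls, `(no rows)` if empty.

Liam | 247 ; Tara | 90.25 ; Raj | 173.33 ; Wren | 62.33

Join each orders row to its customers via customer_id.
Group joined rows by customers.id; compute ROUND(AVG(m.amount), 2) per group.
  1: ids {6, 19, 39} → ROUND(AVG(m.amount), 2)=247
  2: ids {14, 16, 27, 29} → ROUND(AVG(m.amount), 2)=90.25
  3: ids {13, 22, 24} → ROUND(AVG(m.amount), 2)=173.33
  4: ids {7, 26, 36} → ROUND(AVG(m.amount), 2)=62.33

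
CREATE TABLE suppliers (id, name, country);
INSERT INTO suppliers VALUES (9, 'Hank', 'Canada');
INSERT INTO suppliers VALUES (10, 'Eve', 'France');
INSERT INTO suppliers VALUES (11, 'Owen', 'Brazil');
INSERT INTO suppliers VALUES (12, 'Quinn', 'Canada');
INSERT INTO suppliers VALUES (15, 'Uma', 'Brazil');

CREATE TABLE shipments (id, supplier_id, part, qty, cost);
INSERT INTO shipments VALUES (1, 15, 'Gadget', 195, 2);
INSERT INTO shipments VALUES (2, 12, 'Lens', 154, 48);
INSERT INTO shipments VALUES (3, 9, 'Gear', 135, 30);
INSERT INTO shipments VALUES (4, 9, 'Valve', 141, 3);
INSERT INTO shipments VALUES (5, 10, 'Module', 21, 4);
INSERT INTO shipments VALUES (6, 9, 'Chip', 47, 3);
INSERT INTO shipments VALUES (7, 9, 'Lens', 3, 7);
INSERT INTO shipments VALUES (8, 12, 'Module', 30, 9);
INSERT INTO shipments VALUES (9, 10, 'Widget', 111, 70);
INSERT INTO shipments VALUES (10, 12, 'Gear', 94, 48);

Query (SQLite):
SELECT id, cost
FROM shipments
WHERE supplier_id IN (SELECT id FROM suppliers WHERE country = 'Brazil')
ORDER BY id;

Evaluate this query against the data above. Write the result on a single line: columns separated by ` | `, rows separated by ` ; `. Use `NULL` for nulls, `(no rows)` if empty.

1 | 2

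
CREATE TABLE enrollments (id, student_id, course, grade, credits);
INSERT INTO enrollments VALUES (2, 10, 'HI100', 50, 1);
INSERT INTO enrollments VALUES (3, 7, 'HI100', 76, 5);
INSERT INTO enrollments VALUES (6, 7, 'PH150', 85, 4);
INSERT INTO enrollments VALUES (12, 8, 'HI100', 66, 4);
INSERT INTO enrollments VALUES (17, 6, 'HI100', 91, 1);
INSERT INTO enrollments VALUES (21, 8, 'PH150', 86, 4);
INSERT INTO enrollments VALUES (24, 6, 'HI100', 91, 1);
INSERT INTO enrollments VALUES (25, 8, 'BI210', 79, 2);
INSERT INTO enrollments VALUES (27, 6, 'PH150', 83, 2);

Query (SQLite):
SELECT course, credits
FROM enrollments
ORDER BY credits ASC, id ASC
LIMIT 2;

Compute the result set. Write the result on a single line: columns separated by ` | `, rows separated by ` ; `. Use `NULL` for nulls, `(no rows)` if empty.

Sort by credits asc, tiebreak id asc: (1, id=2), (1, id=17), (1, id=24), (2, id=25), (2, id=27) …. Take first 2.

HI100 | 1 ; HI100 | 1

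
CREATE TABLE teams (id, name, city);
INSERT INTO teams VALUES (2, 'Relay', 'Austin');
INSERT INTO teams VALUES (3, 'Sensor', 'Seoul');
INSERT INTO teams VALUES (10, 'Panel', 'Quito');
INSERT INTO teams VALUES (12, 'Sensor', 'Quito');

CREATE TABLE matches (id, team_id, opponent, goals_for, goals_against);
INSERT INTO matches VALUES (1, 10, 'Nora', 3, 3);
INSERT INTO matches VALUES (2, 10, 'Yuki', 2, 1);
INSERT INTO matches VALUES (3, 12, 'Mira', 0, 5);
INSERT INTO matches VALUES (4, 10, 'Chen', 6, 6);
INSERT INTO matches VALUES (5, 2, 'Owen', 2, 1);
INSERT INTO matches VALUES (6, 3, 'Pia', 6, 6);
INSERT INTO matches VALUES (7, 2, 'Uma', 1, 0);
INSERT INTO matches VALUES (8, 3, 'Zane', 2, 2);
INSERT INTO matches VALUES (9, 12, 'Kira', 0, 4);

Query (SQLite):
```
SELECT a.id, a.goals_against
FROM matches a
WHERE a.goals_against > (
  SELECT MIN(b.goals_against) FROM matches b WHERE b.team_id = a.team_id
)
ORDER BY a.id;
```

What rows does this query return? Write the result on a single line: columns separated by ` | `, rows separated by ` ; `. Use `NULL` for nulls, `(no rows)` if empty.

For each matches row a, compute MIN(goals_against) over rows sharing a.team_id.
Keep row a if a.goals_against > that per-group MIN.
  team_id=2: MIN(goals_against) = 0
  team_id=3: MIN(goals_against) = 2
  team_id=10: MIN(goals_against) = 1
  team_id=12: MIN(goals_against) = 4

1 | 3 ; 3 | 5 ; 4 | 6 ; 5 | 1 ; 6 | 6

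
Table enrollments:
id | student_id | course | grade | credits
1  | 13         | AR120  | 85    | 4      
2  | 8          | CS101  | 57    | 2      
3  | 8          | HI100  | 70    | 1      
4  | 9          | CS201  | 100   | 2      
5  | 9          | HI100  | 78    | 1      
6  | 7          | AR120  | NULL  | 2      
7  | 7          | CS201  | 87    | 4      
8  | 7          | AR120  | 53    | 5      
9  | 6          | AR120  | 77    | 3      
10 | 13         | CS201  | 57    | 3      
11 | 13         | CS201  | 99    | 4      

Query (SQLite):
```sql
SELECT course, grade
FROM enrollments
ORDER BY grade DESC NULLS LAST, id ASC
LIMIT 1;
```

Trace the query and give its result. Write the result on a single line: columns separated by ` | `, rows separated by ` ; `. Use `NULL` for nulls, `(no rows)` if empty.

CS201 | 100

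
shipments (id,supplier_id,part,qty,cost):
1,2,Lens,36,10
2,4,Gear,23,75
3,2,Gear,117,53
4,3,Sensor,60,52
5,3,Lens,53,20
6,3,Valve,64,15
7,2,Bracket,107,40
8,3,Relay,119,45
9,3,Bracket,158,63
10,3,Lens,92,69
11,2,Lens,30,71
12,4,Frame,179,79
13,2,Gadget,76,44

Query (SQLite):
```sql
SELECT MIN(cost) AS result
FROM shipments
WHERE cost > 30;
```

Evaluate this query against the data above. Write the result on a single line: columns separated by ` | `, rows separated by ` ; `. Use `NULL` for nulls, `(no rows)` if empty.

Rows where cost > 30 → cost values: [75, 53, 52, 40, 45, 63, 69, 71, 79, 44].
MIN of non-NULL values = 40.

40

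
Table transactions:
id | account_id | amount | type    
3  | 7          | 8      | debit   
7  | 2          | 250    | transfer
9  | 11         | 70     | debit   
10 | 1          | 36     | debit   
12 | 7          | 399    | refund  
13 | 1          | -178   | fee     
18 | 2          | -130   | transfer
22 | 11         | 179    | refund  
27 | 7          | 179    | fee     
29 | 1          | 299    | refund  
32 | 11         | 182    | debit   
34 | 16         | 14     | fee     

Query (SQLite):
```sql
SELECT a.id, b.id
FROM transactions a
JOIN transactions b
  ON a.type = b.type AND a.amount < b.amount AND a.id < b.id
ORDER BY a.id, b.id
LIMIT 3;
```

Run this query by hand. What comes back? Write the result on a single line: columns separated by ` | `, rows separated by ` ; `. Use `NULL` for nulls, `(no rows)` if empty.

3 | 9 ; 3 | 10 ; 3 | 32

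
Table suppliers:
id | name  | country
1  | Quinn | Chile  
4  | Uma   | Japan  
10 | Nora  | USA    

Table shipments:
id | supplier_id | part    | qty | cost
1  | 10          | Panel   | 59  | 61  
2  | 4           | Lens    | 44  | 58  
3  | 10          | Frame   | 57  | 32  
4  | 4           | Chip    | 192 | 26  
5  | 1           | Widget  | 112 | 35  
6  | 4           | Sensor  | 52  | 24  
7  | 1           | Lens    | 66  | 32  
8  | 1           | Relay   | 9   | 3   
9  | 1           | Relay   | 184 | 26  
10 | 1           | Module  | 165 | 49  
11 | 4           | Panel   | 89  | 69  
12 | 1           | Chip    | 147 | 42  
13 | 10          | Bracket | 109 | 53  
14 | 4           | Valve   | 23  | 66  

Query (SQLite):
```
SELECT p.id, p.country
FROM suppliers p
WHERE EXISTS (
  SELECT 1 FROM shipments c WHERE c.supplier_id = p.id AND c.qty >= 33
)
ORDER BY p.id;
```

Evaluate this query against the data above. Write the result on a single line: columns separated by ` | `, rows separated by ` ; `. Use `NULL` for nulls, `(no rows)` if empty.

1 | Chile ; 4 | Japan ; 10 | USA

For each suppliers row, check whether any shipments with matching supplier_id has qty >= 33.
Keep rows where that is true.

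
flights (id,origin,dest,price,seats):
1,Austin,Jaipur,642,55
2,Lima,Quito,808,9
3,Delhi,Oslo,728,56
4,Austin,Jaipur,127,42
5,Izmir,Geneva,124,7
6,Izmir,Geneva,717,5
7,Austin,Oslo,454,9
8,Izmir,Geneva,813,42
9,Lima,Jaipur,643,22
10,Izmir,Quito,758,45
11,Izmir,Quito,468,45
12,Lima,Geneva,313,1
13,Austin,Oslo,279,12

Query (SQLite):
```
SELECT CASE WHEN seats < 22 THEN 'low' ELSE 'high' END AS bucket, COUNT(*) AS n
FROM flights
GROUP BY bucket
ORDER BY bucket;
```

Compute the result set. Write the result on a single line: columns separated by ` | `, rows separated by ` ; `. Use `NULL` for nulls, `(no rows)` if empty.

high | 7 ; low | 6

Bucket rows by seats < 22 → 'low' else 'high'; count each bucket.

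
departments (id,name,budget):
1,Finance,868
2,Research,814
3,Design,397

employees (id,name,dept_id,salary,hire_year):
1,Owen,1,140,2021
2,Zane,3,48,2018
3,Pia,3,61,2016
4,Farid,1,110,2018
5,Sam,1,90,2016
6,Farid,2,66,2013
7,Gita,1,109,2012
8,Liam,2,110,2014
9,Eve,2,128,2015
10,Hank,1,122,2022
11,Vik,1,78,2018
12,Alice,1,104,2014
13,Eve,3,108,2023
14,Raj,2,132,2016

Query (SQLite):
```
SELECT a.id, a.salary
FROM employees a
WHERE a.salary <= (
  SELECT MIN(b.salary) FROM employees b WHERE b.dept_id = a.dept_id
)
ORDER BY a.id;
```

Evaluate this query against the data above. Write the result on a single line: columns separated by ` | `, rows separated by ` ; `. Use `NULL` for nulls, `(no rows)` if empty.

2 | 48 ; 6 | 66 ; 11 | 78

For each employees row a, compute MIN(salary) over rows sharing a.dept_id.
Keep row a if a.salary <= that per-group MIN.
  dept_id=1: MIN(salary) = 78
  dept_id=2: MIN(salary) = 66
  dept_id=3: MIN(salary) = 48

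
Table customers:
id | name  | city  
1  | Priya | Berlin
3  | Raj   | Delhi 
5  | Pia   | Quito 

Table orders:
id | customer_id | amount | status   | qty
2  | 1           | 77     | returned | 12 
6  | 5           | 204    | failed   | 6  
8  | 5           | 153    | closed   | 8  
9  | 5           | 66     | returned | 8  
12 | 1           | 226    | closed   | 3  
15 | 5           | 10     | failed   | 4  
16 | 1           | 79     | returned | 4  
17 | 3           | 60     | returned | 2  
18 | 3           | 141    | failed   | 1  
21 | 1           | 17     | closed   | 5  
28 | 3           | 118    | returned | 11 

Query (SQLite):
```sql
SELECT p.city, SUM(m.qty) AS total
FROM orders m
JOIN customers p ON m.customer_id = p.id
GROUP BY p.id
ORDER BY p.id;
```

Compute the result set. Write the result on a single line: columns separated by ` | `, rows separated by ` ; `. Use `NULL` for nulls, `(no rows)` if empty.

Join each orders row to its customers via customer_id.
Group joined rows by customers.id; compute SUM(m.qty) per group.
  1: ids {2, 12, 16, 21} → SUM(m.qty)=24
  3: ids {17, 18, 28} → SUM(m.qty)=14
  5: ids {6, 8, 9, 15} → SUM(m.qty)=26

Berlin | 24 ; Delhi | 14 ; Quito | 26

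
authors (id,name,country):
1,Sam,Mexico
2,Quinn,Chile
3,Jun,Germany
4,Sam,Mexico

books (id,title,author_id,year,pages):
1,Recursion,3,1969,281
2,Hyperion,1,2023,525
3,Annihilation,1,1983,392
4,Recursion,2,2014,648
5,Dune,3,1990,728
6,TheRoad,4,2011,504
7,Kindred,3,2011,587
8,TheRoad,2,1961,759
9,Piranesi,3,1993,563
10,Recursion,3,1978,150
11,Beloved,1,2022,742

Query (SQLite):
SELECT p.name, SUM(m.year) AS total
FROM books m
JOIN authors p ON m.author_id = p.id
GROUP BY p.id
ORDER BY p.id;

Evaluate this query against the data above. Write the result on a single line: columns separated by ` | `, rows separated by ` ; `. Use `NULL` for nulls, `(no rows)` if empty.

Sam | 6028 ; Quinn | 3975 ; Jun | 9941 ; Sam | 2011

Join each books row to its authors via author_id.
Group joined rows by authors.id; compute SUM(m.year) per group.
  1: ids {2, 3, 11} → SUM(m.year)=6028
  2: ids {4, 8} → SUM(m.year)=3975
  3: ids {1, 5, 7, 9, 10} → SUM(m.year)=9941
  4: ids {6} → SUM(m.year)=2011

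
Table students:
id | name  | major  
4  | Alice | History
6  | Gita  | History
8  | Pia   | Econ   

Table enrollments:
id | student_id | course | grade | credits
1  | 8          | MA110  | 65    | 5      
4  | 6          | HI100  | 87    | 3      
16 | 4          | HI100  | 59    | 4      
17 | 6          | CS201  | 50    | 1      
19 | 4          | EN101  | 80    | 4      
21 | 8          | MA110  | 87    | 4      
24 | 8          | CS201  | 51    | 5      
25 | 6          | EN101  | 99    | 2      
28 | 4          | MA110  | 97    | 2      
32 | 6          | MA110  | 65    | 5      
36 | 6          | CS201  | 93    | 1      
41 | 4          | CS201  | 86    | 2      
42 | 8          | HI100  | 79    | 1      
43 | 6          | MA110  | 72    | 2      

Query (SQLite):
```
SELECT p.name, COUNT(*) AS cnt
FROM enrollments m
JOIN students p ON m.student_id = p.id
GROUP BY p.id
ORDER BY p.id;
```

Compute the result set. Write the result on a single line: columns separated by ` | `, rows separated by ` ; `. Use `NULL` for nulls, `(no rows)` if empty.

Join each enrollments row to its students via student_id.
Group joined rows by students.id; compute COUNT(*) per group.
  4: ids {16, 19, 28, 41} → COUNT(*)=4
  6: ids {4, 17, 25, 32, 36, 43} → COUNT(*)=6
  8: ids {1, 21, 24, 42} → COUNT(*)=4

Alice | 4 ; Gita | 6 ; Pia | 4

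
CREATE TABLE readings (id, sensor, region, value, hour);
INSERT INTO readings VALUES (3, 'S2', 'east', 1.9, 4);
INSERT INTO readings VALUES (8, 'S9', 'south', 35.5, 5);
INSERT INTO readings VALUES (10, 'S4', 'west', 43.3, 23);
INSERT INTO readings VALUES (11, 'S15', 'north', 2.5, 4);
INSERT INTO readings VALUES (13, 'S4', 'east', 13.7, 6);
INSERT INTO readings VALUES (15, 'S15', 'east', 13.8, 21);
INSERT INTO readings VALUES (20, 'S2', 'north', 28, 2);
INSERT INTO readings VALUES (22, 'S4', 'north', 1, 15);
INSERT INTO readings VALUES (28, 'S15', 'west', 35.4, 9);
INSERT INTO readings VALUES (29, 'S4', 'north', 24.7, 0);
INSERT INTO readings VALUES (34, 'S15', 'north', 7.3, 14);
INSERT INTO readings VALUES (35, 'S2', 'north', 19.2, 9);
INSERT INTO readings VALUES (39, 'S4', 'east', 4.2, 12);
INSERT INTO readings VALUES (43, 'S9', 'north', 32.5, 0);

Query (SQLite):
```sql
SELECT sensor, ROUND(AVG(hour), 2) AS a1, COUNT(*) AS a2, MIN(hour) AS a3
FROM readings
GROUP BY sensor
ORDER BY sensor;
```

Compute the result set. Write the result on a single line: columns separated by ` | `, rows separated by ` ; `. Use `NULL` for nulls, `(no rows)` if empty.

Group readings by sensor.
Per group compute: ROUND(AVG(hour), 2), COUNT(*), MIN(hour).
  S15: ids {11, 15, 28, 34} → ROUND(AVG(hour), 2)=12, COUNT(*)=4, MIN(hour)=4
  S2: ids {3, 20, 35} → ROUND(AVG(hour), 2)=5, COUNT(*)=3, MIN(hour)=2
  S4: ids {10, 13, 22, 29, 39} → ROUND(AVG(hour), 2)=11.2, COUNT(*)=5, MIN(hour)=0
  S9: ids {8, 43} → ROUND(AVG(hour), 2)=2.5, COUNT(*)=2, MIN(hour)=0

S15 | 12 | 4 | 4 ; S2 | 5 | 3 | 2 ; S4 | 11.2 | 5 | 0 ; S9 | 2.5 | 2 | 0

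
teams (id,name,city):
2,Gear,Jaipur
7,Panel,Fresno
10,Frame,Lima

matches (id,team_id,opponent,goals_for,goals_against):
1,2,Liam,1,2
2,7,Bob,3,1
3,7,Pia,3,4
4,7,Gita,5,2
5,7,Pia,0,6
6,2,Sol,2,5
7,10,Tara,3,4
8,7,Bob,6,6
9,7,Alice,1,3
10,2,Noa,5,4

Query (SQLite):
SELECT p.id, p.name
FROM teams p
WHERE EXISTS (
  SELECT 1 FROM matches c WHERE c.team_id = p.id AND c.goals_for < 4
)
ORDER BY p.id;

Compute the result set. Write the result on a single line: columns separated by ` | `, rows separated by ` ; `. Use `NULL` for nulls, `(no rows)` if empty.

2 | Gear ; 7 | Panel ; 10 | Frame

For each teams row, check whether any matches with matching team_id has goals_for < 4.
Keep rows where that is true.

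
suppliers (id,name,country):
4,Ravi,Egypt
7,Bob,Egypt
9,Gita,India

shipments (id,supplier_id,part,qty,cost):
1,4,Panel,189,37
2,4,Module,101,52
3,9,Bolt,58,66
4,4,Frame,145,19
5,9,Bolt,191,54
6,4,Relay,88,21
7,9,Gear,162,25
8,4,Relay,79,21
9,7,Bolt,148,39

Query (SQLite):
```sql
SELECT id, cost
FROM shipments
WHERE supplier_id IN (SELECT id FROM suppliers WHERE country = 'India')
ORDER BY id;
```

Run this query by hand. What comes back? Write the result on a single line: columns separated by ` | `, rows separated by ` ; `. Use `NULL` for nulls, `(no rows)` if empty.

3 | 66 ; 5 | 54 ; 7 | 25

Inner query: suppliers.id where country = 'India'.
Outer: keep shipments rows whose supplier_id is in that set.
Inner query → {9}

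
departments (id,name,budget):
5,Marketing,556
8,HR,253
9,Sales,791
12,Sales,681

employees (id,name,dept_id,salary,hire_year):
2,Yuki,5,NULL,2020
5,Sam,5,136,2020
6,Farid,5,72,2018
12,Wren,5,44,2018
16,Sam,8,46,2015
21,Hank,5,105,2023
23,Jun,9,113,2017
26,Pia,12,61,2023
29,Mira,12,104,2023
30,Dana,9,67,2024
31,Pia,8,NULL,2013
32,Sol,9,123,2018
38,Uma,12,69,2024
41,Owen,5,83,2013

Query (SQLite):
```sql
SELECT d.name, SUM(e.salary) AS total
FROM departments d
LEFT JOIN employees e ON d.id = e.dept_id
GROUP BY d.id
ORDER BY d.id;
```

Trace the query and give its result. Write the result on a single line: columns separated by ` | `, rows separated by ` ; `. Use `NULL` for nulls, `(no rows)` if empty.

Marketing | 440 ; HR | 46 ; Sales | 303 ; Sales | 234

LEFT JOIN keeps every departments row; unmatched ones get NULL for employees columns.
Group by departments.id and compute SUM(e.salary). SUM over an all-NULL group is NULL.
  5: ids {2, 5, 6, 12, 21, 41} → SUM(e.salary)=440
  8: ids {16, 31} → SUM(e.salary)=46
  9: ids {23, 30, 32} → SUM(e.salary)=303
  12: ids {26, 29, 38} → SUM(e.salary)=234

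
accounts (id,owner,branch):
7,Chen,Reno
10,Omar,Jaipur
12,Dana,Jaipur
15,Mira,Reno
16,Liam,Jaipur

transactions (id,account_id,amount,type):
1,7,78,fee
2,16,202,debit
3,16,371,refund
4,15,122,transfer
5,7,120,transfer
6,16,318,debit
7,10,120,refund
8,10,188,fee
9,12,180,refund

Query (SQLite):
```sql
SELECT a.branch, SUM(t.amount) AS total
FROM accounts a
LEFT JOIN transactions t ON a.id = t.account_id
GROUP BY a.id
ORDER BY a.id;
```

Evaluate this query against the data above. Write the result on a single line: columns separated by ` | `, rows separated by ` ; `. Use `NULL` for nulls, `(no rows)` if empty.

LEFT JOIN keeps every accounts row; unmatched ones get NULL for transactions columns.
Group by accounts.id and compute SUM(t.amount). SUM over an all-NULL group is NULL.
  7: ids {1, 5} → SUM(t.amount)=198
  10: ids {7, 8} → SUM(t.amount)=308
  12: ids {9} → SUM(t.amount)=180
  15: ids {4} → SUM(t.amount)=122
  16: ids {2, 3, 6} → SUM(t.amount)=891

Reno | 198 ; Jaipur | 308 ; Jaipur | 180 ; Reno | 122 ; Jaipur | 891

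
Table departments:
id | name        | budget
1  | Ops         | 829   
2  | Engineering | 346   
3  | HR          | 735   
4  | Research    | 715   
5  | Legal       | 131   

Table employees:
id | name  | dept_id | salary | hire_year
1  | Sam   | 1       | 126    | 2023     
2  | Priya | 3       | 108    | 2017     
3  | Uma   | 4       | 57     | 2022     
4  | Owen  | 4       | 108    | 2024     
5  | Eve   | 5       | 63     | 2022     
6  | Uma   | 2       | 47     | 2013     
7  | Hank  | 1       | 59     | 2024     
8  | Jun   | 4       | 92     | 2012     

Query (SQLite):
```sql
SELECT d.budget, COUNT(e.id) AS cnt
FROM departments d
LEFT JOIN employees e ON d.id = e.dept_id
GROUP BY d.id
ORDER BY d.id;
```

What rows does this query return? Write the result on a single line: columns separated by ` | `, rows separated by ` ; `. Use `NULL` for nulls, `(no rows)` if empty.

829 | 2 ; 346 | 1 ; 735 | 1 ; 715 | 3 ; 131 | 1

LEFT JOIN keeps every departments row; unmatched ones get NULL for employees columns.
Group by departments.id and compute COUNT(e.id). COUNT(col) of an all-NULL group is 0.
  1: ids {1, 7} → COUNT(e.id)=2
  2: ids {6} → COUNT(e.id)=1
  3: ids {2} → COUNT(e.id)=1
  4: ids {3, 4, 8} → COUNT(e.id)=3
  5: ids {5} → COUNT(e.id)=1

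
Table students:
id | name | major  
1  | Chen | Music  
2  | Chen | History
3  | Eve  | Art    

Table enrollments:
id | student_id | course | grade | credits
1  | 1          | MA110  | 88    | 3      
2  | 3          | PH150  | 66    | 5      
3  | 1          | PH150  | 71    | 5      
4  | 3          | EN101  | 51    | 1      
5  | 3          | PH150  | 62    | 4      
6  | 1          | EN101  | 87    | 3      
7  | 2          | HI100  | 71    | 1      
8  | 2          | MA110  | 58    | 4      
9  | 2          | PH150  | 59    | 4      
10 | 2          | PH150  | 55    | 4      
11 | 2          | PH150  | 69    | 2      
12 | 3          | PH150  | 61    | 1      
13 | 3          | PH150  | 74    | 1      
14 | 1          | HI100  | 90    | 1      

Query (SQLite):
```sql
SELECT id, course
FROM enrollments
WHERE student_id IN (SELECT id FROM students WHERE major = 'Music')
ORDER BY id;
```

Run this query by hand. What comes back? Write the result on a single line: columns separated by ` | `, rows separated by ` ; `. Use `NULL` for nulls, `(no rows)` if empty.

1 | MA110 ; 3 | PH150 ; 6 | EN101 ; 14 | HI100

Inner query: students.id where major = 'Music'.
Outer: keep enrollments rows whose student_id is in that set.
Inner query → {1}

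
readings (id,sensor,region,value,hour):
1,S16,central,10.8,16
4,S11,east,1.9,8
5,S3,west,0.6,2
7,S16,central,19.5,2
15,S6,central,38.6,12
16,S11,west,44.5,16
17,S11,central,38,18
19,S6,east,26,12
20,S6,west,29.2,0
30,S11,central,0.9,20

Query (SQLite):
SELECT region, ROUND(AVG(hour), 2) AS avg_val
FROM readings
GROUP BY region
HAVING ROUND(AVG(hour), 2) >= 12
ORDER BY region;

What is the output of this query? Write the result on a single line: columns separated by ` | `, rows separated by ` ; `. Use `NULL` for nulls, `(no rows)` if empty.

central | 13.6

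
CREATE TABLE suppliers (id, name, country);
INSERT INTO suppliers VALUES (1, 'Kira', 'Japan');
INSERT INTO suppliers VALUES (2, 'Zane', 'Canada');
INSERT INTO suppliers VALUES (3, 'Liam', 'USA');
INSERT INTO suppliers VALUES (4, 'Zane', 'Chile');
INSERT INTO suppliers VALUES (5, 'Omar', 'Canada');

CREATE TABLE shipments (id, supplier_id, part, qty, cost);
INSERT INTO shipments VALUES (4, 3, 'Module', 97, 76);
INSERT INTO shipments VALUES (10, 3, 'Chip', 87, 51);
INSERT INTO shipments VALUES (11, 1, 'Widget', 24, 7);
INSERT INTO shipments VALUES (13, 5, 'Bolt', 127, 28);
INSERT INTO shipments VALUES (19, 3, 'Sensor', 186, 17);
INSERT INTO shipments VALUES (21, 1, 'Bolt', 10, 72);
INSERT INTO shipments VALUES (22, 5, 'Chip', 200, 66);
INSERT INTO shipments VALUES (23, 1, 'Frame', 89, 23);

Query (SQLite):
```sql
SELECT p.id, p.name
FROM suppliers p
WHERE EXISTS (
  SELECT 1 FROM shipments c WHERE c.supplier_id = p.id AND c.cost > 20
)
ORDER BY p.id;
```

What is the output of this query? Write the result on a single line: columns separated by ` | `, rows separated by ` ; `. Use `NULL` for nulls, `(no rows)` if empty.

1 | Kira ; 3 | Liam ; 5 | Omar

For each suppliers row, check whether any shipments with matching supplier_id has cost > 20.
Keep rows where that is true.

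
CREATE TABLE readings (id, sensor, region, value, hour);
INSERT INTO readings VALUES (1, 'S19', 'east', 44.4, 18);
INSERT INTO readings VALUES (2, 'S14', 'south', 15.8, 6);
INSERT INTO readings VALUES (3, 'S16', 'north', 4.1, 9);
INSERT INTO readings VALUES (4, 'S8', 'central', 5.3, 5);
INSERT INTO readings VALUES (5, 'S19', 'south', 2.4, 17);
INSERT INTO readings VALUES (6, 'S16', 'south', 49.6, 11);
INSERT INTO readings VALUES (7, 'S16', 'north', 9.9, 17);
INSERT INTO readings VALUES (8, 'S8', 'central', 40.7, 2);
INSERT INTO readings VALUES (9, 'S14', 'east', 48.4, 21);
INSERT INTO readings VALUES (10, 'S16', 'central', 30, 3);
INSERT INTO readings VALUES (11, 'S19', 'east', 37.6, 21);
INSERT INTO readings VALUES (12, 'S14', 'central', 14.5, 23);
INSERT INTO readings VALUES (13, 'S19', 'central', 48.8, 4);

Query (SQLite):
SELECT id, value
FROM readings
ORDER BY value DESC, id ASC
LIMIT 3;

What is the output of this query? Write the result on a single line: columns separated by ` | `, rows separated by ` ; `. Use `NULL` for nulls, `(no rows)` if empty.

6 | 49.6 ; 13 | 48.8 ; 9 | 48.4

Sort by value desc, tiebreak id asc: (49.6, id=6), (48.8, id=13), (48.4, id=9), (44.4, id=1), (40.7, id=8), (37.6, id=11) …. Take first 3.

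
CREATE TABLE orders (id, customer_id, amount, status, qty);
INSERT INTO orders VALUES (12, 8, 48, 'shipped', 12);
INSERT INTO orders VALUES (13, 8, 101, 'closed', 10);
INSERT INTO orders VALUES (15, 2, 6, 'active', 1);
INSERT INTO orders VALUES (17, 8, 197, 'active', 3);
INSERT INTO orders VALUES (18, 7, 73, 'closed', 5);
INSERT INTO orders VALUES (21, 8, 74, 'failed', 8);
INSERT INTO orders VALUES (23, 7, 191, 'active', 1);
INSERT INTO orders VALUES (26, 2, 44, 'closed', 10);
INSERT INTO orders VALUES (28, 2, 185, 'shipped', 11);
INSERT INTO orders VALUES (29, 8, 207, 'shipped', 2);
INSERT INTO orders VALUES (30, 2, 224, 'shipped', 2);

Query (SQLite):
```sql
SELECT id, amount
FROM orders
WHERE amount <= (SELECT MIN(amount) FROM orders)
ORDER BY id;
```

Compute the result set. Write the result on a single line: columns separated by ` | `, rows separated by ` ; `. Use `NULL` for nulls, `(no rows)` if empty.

15 | 6

Scalar subquery: MIN(amount) over all orders rows = 6.
Keep rows where amount <= that value.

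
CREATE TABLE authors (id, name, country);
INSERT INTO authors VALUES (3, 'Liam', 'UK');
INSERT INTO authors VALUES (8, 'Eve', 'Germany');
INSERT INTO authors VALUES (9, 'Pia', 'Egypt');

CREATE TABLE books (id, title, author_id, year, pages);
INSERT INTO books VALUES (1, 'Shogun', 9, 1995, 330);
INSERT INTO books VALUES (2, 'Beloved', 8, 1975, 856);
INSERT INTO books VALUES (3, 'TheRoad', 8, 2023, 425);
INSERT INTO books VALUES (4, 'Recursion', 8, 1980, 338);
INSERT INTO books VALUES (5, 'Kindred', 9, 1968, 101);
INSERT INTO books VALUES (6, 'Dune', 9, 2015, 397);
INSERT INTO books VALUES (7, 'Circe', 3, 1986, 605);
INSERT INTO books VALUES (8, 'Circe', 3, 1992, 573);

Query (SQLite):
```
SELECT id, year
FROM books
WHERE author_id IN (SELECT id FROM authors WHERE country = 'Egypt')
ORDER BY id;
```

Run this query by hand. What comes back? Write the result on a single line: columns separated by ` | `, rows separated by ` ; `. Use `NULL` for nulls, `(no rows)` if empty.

1 | 1995 ; 5 | 1968 ; 6 | 2015

Inner query: authors.id where country = 'Egypt'.
Outer: keep books rows whose author_id is in that set.
Inner query → {9}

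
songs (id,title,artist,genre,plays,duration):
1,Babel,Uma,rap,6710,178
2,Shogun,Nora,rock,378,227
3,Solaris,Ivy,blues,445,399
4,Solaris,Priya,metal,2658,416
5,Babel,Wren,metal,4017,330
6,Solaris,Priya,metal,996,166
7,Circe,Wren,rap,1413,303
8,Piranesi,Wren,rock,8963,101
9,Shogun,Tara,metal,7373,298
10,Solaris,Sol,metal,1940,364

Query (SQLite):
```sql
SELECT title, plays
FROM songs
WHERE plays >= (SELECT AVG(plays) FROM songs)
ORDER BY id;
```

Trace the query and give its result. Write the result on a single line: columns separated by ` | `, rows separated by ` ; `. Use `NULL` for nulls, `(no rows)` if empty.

Scalar subquery: AVG(plays) over all songs rows = 3489.3.
Keep rows where plays >= that value.

Babel | 6710 ; Babel | 4017 ; Piranesi | 8963 ; Shogun | 7373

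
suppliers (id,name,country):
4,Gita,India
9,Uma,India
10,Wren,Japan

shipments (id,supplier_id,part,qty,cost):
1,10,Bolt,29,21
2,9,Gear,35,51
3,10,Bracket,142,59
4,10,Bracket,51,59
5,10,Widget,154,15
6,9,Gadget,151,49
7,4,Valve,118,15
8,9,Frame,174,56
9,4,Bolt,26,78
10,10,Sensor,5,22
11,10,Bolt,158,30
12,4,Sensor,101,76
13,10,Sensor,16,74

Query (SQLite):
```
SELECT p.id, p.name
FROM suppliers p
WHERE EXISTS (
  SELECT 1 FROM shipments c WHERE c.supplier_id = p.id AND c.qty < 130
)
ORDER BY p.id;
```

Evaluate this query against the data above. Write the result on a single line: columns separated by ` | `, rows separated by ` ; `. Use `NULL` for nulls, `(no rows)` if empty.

For each suppliers row, check whether any shipments with matching supplier_id has qty < 130.
Keep rows where that is true.

4 | Gita ; 9 | Uma ; 10 | Wren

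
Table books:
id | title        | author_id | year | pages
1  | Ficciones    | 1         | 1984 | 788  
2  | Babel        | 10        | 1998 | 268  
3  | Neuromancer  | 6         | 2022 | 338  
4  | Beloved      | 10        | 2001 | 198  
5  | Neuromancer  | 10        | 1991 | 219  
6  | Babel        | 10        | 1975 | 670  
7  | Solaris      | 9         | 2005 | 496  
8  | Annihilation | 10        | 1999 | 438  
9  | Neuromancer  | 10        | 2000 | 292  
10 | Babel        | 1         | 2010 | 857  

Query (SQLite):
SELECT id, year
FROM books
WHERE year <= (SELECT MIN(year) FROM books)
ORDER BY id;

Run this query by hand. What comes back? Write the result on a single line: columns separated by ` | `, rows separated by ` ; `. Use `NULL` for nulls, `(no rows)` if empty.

Scalar subquery: MIN(year) over all books rows = 1975.
Keep rows where year <= that value.

6 | 1975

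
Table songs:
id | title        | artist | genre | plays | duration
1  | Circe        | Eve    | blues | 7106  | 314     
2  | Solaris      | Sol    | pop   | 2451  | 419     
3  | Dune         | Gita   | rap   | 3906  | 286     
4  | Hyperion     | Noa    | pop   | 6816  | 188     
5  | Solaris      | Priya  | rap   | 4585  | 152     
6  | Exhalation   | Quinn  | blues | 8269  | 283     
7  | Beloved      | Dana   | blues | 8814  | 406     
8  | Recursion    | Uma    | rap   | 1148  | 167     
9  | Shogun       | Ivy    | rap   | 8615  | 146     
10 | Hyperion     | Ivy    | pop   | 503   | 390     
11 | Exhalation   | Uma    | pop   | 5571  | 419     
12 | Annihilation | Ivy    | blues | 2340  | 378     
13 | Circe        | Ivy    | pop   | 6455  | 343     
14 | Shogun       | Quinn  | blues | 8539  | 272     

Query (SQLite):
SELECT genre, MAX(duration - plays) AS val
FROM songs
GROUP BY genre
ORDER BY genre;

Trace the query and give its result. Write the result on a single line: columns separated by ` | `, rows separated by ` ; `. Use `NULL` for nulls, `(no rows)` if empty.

blues | -1962 ; pop | -113 ; rap | -981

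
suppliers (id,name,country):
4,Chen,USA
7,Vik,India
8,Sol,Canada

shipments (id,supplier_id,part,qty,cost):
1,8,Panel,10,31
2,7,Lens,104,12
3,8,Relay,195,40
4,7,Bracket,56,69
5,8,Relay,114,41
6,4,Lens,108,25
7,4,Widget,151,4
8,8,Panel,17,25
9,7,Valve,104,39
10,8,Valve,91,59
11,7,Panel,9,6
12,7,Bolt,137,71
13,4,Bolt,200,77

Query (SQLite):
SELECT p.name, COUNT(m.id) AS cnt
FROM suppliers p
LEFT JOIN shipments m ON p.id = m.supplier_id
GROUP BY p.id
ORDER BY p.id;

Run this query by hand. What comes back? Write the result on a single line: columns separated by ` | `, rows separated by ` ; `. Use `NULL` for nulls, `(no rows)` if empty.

Chen | 3 ; Vik | 5 ; Sol | 5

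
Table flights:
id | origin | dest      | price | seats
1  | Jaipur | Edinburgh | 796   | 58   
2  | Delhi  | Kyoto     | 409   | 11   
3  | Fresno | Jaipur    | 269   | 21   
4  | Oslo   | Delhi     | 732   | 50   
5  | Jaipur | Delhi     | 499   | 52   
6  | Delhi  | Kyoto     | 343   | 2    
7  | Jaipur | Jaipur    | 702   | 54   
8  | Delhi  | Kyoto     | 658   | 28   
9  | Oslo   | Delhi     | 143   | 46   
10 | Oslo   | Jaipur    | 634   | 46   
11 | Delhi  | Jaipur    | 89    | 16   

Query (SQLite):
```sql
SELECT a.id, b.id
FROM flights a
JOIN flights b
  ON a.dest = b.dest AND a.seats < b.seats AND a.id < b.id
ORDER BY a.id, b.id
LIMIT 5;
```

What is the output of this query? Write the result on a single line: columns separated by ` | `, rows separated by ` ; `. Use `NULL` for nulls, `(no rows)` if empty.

2 | 8 ; 3 | 7 ; 3 | 10 ; 4 | 5 ; 6 | 8

Pairs (a,b) with same dest, a.seats < b.seats, a.id < b.id.
dest groups: Delhi:{4,5,9} Edinburgh:{1} Jaipur:{3,7,10,11} Kyoto:{2,6,8}
Ordered by (a.id, b.id); first 5.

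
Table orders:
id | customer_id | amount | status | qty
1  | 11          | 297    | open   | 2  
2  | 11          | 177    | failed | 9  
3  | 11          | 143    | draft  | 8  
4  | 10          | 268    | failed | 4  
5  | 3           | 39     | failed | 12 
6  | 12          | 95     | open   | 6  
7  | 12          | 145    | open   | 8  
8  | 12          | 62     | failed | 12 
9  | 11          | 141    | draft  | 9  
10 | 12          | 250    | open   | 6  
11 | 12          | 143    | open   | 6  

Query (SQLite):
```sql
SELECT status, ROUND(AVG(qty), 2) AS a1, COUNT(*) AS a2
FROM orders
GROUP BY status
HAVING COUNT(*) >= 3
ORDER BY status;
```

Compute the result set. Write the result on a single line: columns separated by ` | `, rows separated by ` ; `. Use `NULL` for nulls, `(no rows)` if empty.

failed | 9.25 | 4 ; open | 5.6 | 5

Group orders by status.
Per group compute: ROUND(AVG(qty), 2), COUNT(*).
HAVING: drop groups with fewer than 3 rows.
  draft: ids {3, 9} → ROUND(AVG(qty), 2)=8.5, COUNT(*)=2
  failed: ids {2, 4, 5, 8} → ROUND(AVG(qty), 2)=9.25, COUNT(*)=4
  open: ids {1, 6, 7, 10, 11} → ROUND(AVG(qty), 2)=5.6, COUNT(*)=5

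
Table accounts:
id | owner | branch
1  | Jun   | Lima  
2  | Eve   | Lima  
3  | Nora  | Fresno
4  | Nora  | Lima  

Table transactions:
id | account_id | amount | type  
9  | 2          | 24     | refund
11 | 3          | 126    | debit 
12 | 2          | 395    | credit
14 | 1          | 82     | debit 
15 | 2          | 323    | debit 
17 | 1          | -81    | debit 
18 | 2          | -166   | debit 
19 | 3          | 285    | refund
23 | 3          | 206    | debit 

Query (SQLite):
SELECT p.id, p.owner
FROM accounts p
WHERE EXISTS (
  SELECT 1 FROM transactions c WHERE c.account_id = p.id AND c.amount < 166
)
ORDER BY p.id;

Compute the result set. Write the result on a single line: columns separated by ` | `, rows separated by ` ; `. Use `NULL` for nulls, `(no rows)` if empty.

For each accounts row, check whether any transactions with matching account_id has amount < 166.
Keep rows where that is true.

1 | Jun ; 2 | Eve ; 3 | Nora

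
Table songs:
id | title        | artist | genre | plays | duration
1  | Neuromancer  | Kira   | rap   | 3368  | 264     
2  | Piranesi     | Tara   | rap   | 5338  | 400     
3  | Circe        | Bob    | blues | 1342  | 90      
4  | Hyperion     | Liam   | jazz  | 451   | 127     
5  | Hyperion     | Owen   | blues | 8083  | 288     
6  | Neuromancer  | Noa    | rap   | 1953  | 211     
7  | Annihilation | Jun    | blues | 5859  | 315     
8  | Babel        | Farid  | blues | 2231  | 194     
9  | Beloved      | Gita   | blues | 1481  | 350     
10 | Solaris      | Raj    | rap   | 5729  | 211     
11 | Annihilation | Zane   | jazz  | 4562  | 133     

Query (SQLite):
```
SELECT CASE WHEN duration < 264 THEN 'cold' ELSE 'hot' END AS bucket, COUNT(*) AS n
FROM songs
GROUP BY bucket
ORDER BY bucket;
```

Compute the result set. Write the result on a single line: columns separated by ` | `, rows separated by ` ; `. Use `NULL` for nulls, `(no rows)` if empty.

cold | 6 ; hot | 5

Bucket rows by duration < 264 → 'cold' else 'hot'; count each bucket.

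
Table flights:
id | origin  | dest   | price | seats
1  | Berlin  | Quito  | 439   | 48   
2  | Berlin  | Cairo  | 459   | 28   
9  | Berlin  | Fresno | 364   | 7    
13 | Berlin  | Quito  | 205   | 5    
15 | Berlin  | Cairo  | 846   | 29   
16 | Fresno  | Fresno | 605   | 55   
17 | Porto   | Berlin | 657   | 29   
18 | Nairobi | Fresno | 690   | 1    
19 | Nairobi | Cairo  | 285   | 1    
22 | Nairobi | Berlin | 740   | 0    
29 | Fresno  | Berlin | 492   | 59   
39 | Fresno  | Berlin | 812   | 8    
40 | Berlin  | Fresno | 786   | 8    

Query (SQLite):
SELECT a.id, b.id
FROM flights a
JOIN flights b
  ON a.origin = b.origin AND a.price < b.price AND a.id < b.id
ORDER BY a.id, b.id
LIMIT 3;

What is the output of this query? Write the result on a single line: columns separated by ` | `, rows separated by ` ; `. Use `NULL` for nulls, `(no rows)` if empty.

Pairs (a,b) with same origin, a.price < b.price, a.id < b.id.
origin groups: Berlin:{1,2,9,13,15,40} Fresno:{16,29,39} Nairobi:{18,19,22} Porto:{17}
Ordered by (a.id, b.id); first 3.

1 | 2 ; 1 | 15 ; 1 | 40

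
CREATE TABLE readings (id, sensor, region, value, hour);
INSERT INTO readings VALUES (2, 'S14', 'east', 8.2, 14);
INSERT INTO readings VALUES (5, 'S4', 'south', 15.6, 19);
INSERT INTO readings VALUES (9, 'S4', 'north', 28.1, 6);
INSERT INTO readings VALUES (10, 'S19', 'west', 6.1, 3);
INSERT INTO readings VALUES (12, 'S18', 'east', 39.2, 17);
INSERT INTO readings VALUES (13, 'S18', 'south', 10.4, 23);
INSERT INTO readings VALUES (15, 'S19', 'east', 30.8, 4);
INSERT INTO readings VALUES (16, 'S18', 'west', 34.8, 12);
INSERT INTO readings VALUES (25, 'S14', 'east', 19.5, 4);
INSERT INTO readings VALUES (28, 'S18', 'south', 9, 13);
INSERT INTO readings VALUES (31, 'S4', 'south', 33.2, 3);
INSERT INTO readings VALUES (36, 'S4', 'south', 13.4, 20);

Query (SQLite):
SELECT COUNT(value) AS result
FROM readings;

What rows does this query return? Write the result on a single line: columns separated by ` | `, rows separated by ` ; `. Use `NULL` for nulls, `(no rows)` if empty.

All value values: [8.2, 15.6, 28.1, 6.1, 39.2, 10.4, 30.8, 34.8, 19.5, 9, 33.2, 13.4].
COUNT(value) counts non-NULL values → 12.

12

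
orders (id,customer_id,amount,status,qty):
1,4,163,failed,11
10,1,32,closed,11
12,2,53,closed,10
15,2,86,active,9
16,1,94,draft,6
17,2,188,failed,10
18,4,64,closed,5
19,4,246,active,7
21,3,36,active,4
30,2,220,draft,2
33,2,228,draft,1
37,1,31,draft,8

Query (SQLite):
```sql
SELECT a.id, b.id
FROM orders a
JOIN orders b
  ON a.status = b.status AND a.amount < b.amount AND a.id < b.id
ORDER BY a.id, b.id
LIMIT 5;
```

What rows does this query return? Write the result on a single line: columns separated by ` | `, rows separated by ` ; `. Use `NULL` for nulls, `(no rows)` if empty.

1 | 17 ; 10 | 12 ; 10 | 18 ; 12 | 18 ; 15 | 19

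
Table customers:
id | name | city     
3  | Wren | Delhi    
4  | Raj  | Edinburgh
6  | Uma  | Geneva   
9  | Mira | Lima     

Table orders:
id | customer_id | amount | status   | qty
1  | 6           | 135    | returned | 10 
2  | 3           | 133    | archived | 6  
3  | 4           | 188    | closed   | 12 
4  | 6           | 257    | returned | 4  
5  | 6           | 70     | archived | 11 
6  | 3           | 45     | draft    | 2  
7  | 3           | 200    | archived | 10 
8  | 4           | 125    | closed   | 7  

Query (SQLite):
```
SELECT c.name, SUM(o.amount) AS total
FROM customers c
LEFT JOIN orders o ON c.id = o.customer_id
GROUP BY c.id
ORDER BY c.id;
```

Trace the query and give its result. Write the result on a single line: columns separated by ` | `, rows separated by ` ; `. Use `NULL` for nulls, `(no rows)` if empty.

LEFT JOIN keeps every customers row; unmatched ones get NULL for orders columns.
Group by customers.id and compute SUM(o.amount). SUM over an all-NULL group is NULL.
  3: ids {2, 6, 7} → SUM(o.amount)=378
  4: ids {3, 8} → SUM(o.amount)=313
  6: ids {1, 4, 5} → SUM(o.amount)=462
  9: ids {—} → SUM(o.amount)=NULL

Wren | 378 ; Raj | 313 ; Uma | 462 ; Mira | NULL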